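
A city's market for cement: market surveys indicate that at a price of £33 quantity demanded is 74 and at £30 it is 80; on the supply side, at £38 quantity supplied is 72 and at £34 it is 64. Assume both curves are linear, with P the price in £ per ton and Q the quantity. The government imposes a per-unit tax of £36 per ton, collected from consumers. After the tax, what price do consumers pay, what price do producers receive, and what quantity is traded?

Consumers pay £54; producers receive £18; quantity = 32.

Demand slope: (80 − 74)/(30 − 33) = -2, so Qd = 140 − 2P.
Supply slope: (64 − 72)/(34 − 38) = 2, so Qs = 2P − 4.
Before the tax: set 140 − 2P = 2P − 4 → P* = £36, Q* = 68.
With the tax collected from consumers, demand (in seller-price terms) shifts: Qd = 140 − 2(P + 36).
Solving gives Q = 32 with consumers paying £54 and producers receiving £18 (the £36 wedge).
The less price-elastic side of the market bears the larger share of a per-unit tax.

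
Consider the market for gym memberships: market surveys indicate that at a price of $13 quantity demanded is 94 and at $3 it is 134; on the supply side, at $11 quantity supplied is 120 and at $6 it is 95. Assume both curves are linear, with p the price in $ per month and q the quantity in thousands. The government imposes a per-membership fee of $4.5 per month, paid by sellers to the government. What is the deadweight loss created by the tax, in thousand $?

Demand slope: (134 − 94)/(3 − 13) = -4, so qd = 146 − 4p.
Supply slope: (95 − 120)/(6 − 11) = 5, so qs = 5p + 65.
Before the tax: set 146 − 4p = 5p + 65 → p* = $9, q* = 110.
With the tax collected from sellers, supply shifts: qs = 5(p − 4.5) + 65.
New equilibrium: consumers pay $11.5, sellers receive $7, q = 100. (Wedge: pb − ps = 4.5.)
Quantity falls by |ΔQ| = |110 − 100| = 10.
DWL = ½ · t · |ΔQ| = ½ · 4.5 · 10 = $22.5.

Deadweight loss = $22.5 thousand.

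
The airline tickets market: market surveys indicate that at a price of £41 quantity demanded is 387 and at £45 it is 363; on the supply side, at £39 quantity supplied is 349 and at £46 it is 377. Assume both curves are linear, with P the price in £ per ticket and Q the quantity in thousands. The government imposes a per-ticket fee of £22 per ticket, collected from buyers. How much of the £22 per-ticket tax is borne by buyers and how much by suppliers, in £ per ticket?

Buyers bear £8.8 per ticket; suppliers bear £13.2 per ticket.

Demand slope: (363 − 387)/(45 − 41) = -6, so Qd = 633 − 6P.
Supply slope: (377 − 349)/(46 − 39) = 4, so Qs = 4P + 193.
Without the tax, 633 − 6P = 4P + 193 gives 10P = 440, so P* = £44 and Q* = 369.
With the tax collected from buyers, demand (in seller-price terms) shifts: Qd = 633 − 6(P + 22).
Solving gives Q = 316.2 with buyers paying £52.8 and suppliers receiving £30.8 (the £22 wedge).
Burden on buyers: £8.8; on suppliers: £13.2. (They sum to £22.)
The less price-elastic side of the market bears the larger share of a per-unit tax.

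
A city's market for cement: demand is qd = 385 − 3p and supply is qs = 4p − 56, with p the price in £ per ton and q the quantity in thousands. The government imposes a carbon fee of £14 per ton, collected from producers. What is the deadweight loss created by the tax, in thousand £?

Before the tax: set 385 − 3p = 4p − 56 → p* = £63, q* = 196.
With the tax collected from producers, supply shifts: qs = 4(p − 14) − 56.
Solving gives q = 172 with buyers paying £71 and producers receiving £57 (the £14 wedge).
Quantity falls by |ΔQ| = |196 − 172| = 24.
DWL = ½ · t · |ΔQ| = ½ · 14 · 24 = £168.

Deadweight loss = £168 thousand.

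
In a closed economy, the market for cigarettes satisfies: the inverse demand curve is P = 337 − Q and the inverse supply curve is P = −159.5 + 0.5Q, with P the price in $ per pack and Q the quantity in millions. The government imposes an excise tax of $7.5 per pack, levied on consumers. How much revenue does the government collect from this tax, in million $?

Tax revenue = $2445 million.

Rewrite in direct form: Qd = 337 − P and Qs = 2P + 319.
Without the tax, 337 − P = 2P + 319 gives 3P = 18, so P* = $6 and Q* = 331.
With the tax collected from consumers, demand (in seller-price terms) shifts: Qd = 337 − (P + 7.5).
New equilibrium: consumers pay $11, suppliers receive $3.5, Q = 326. (Wedge: Pb − Ps = 7.5.)
Revenue = t · Q = 7.5 · 326 = $2445.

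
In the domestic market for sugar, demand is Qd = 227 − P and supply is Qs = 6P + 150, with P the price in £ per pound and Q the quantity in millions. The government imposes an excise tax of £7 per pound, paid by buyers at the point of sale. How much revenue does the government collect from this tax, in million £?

Tax revenue = £1470 million.

Without the tax, 227 − P = 6P + 150 gives 7P = 77, so P* = £11 and Q* = 216.
With the tax collected from buyers, demand (in seller-price terms) shifts: Qd = 227 − (P + 7).
New equilibrium: buyers pay £17, suppliers receive £10, Q = 210. (Wedge: Pb − Ps = 7.)
Revenue = t · Q = 7 · 210 = £1470.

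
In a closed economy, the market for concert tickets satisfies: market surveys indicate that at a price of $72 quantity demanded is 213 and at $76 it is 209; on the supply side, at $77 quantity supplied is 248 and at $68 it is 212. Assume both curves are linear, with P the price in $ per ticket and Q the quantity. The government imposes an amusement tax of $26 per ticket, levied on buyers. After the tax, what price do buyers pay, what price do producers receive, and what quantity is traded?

Buyers pay $89.8; producers receive $63.8; quantity = 195.2.

Demand slope: (209 − 213)/(76 − 72) = -1, so Qd = 285 − P.
Supply slope: (212 − 248)/(68 − 77) = 4, so Qs = 4P − 60.
Without the tax, 285 − P = 4P − 60 gives 5P = 345, so P* = $69 and Q* = 216.
With the tax collected from buyers, demand (in seller-price terms) shifts: Qd = 285 − (P + 26).
Solving gives Q = 195.2 with buyers paying $89.8 and producers receiving $63.8 (the $26 wedge).
The less price-elastic side of the market bears the larger share of a per-unit tax.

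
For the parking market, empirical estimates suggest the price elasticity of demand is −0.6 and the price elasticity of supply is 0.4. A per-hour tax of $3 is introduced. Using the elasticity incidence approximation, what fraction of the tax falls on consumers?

Incidence ratio: consumers' share ≈ εs / (εs + |εd|) = 0.4 / (0.4 + 0.6) = 0.4.
Supply is the less elastic side, so consumers bear the smaller share.

Consumers' share ≈ 0.4.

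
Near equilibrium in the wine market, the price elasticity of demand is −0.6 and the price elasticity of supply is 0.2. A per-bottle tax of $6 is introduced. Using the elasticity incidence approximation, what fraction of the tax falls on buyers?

Buyers' share ≈ 0.25.

Incidence ratio: buyers' share ≈ εs / (εs + |εd|) = 0.2 / (0.2 + 0.6) = 0.25.
Supply is the less elastic side, so buyers bear the smaller share.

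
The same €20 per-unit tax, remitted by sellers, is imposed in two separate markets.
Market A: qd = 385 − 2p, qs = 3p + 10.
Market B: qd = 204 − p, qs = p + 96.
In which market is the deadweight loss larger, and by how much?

Market A, by €140.

Market A: pre-tax p* = €75, q* = 235; post-tax q = 211; deadweight loss = €240.
Market B: pre-tax p* = €54, q* = 150; post-tax q = 140; deadweight loss = €100.
Difference: €240 vs €100 → market A is larger by €140.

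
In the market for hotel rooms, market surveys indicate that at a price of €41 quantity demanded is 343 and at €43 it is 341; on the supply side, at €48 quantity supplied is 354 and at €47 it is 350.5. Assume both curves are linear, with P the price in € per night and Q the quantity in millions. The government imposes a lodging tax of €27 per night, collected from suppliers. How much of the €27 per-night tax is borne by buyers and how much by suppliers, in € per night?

Buyers bear €21 per night; suppliers bear €6 per night.

Demand slope: (341 − 343)/(43 − 41) = -1, so Qd = 384 − P.
Supply slope: (350.5 − 354)/(47 − 48) = 3.5, so Qs = 3.5P + 186.
Before the tax: set 384 − P = 3.5P + 186 → P* = €44, Q* = 340.
With the tax collected from suppliers, supply shifts: Qs = 3.5(P − 27) + 186.
New equilibrium: buyers pay €65, suppliers receive €38, Q = 319. (Wedge: Pb − Ps = 27.)
Burden on buyers: €21; on suppliers: €6. (They sum to €27.)
The less price-elastic side of the market bears the larger share of a per-unit tax.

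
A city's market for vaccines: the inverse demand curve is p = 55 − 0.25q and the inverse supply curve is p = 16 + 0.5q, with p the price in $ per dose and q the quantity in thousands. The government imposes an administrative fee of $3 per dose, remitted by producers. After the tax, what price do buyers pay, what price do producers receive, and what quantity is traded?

Rewrite in direct form: qd = 220 − 4p and qs = 2p − 32.
Before the tax: set 220 − 4p = 2p − 32 → p* = $42, q* = 52.
With the tax collected from producers, supply shifts: qs = 2(p − 3) − 32.
Solving gives q = 48 with buyers paying $43 and producers receiving $40 (the $3 wedge).

Buyers pay $43; producers receive $40; quantity = 48.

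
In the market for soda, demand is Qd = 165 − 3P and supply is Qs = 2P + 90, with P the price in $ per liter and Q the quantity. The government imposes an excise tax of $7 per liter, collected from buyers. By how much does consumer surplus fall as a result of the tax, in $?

Consumer surplus falls by $324.24.

Before the tax: set 165 − 3P = 2P + 90 → P* = $15, Q* = 120.
With the tax collected from buyers, demand (in seller-price terms) shifts: Qd = 165 − 3(P + 7).
New equilibrium: buyers pay $17.8, producers receive $10.8, Q = 111.6. (Wedge: Pb − Ps = 7.)
ΔCS is the trapezoid between Q = 111.6 and Q = 120 of height $2.8: ½ · (120 + 111.6) · 2.8 = $324.24.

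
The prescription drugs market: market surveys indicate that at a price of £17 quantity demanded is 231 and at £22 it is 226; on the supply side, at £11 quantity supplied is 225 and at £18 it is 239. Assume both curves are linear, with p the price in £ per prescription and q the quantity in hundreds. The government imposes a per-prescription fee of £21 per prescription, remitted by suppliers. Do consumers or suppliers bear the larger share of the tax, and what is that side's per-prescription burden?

Demand slope: (226 − 231)/(22 − 17) = -1, so qd = 248 − p.
Supply slope: (239 − 225)/(18 − 11) = 2, so qs = 2p + 203.
Before the tax: set 248 − p = 2p + 203 → p* = £15, q* = 233.
With the tax collected from suppliers, supply shifts: qs = 2(p − 21) + 203.
New equilibrium: consumers pay £29, suppliers receive £8, q = 219. (Wedge: pb − ps = 21.)
Per-prescription burden: consumers £14, suppliers £7.
Consumers take the larger share because demand is less price-elastic here (demand slope 1 vs supply slope 2).

Consumers bear the larger share: £14 per prescription.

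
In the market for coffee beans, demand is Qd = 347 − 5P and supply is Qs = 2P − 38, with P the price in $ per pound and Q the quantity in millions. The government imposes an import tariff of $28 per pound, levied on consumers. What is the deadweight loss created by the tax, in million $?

Before the tax: set 347 − 5P = 2P − 38 → P* = $55, Q* = 72.
With the tax collected from consumers, demand (in seller-price terms) shifts: Qd = 347 − 5(P + 28).
New equilibrium: consumers pay $63, suppliers receive $35, Q = 32. (Wedge: Pb − Ps = 28.)
Quantity falls by |ΔQ| = |72 − 32| = 40.
DWL = ½ · t · |ΔQ| = ½ · 28 · 40 = $560.

Deadweight loss = $560 million.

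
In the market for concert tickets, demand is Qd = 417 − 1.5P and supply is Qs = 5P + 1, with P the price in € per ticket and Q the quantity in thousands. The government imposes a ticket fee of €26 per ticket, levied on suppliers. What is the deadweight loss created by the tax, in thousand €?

Without the tax, 417 − 1.5P = 5P + 1 gives 6.5P = 416, so P* = €64 and Q* = 321.
With the tax collected from suppliers, supply shifts: Qs = 5(P − 26) + 1.
New equilibrium: consumers pay €84, suppliers receive €58, Q = 291. (Wedge: Pb − Ps = 26.)
Quantity falls by |ΔQ| = |321 − 291| = 30.
DWL = ½ · t · |ΔQ| = ½ · 26 · 30 = €390.

Deadweight loss = €390 thousand.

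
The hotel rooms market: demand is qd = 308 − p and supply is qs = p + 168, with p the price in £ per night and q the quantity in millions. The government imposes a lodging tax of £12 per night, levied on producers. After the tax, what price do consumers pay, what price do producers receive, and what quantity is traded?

Consumers pay £76; producers receive £64; quantity = 232.

Without the tax, 308 − p = p + 168 gives 2p = 140, so p* = £70 and q* = 238.
With the tax collected from producers, supply shifts: qs = (p − 12) + 168.
Solving gives q = 232 with consumers paying £76 and producers receiving £64 (the £12 wedge).
The less price-elastic side of the market bears the larger share of a per-unit tax.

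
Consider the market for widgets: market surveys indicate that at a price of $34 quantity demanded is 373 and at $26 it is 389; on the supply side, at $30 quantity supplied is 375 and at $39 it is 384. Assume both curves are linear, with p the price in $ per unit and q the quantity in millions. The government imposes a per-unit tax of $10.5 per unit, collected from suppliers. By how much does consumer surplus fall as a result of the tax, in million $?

Consumer surplus falls by $1307.25 million.

Demand slope: (389 − 373)/(26 − 34) = -2, so qd = 441 − 2p.
Supply slope: (384 − 375)/(39 − 30) = 1, so qs = p + 345.
Before the tax: set 441 − 2p = p + 345 → p* = $32, q* = 377.
With the tax collected from suppliers, supply shifts: qs = (p − 10.5) + 345.
New equilibrium: buyers pay $35.5, suppliers receive $25, q = 370. (Wedge: pb − ps = 10.5.)
ΔCS is the trapezoid between Q = 370 and Q = 377 of height $3.5: ½ · (377 + 370) · 3.5 = $1307.25.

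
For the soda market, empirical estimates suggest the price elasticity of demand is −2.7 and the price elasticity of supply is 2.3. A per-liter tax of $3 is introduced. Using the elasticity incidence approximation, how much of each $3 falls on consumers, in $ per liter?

Consumers bear ≈ $1.38 per liter.

Incidence ratio: consumers' share ≈ εs / (εs + |εd|) = 2.3 / (2.3 + 2.7) = 0.46.
So consumers bear ≈ 0.46 × $3 = $1.38; sellers bear $1.62.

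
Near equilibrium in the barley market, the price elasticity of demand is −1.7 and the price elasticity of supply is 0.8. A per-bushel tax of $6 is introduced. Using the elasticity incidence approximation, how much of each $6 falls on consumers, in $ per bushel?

Incidence ratio: consumers' share ≈ εs / (εs + |εd|) = 0.8 / (0.8 + 1.7) = 0.32.
So consumers bear ≈ 0.32 × $6 = $1.92; producers bear $4.08.

Consumers bear ≈ $1.92 per bushel.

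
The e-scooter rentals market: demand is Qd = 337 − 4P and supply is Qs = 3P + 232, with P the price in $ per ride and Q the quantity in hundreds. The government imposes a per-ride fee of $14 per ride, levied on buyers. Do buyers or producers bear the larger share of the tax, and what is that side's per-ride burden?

Without the tax, 337 − 4P = 3P + 232 gives 7P = 105, so P* = $15 and Q* = 277.
With the tax collected from buyers, demand (in seller-price terms) shifts: Qd = 337 − 4(P + 14).
Solving gives Q = 253 with buyers paying $21 and producers receiving $7 (the $14 wedge).
Per-ride burden: buyers $6, producers $8.
Producers take the larger share because supply is less price-elastic here (demand slope 4 vs supply slope 3).

Producers bear the larger share: $8 per ride.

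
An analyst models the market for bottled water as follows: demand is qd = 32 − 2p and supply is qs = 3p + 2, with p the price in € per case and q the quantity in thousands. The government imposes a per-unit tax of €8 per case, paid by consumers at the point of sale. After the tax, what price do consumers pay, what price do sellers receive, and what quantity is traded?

Without the tax, 32 − 2p = 3p + 2 gives 5p = 30, so p* = €6 and q* = 20.
With the tax collected from consumers, demand (in seller-price terms) shifts: qd = 32 − 2(p + 8).
New equilibrium: consumers pay €10.8, sellers receive €2.8, q = 10.4. (Wedge: pb − ps = 8.)
The less price-elastic side of the market bears the larger share of a per-unit tax.

Consumers pay €10.8; sellers receive €2.8; quantity = 10.4.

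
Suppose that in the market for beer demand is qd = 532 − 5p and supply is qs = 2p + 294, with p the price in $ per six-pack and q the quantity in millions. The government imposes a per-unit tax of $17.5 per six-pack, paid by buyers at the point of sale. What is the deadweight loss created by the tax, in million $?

Deadweight loss = $218.75 million.

Without the tax, 532 − 5p = 2p + 294 gives 7p = 238, so p* = $34 and q* = 362.
With the tax collected from buyers, demand (in seller-price terms) shifts: qd = 532 − 5(p + 17.5).
New equilibrium: buyers pay $39, producers receive $21.5, q = 337. (Wedge: pb − ps = 17.5.)
Quantity falls by |ΔQ| = |362 − 337| = 25.
DWL = ½ · t · |ΔQ| = ½ · 17.5 · 25 = $218.75.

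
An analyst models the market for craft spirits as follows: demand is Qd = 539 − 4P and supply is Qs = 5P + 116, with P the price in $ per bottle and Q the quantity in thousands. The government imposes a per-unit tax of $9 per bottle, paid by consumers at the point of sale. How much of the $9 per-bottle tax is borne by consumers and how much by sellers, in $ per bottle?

Consumers bear $5 per bottle; sellers bear $4 per bottle.

Before the tax: set 539 − 4P = 5P + 116 → P* = $47, Q* = 351.
With the tax collected from consumers, demand (in seller-price terms) shifts: Qd = 539 − 4(P + 9).
Solving gives Q = 331 with consumers paying $52 and sellers receiving $43 (the $9 wedge).
Burden on consumers: $5; on sellers: $4. (They sum to $9.)
The less price-elastic side of the market bears the larger share of a per-unit tax.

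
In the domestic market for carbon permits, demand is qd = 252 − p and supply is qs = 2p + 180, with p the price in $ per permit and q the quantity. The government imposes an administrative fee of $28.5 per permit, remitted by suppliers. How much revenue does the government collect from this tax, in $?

Tax revenue = $5956.5.

Before the tax: set 252 − p = 2p + 180 → p* = $24, q* = 228.
With the tax collected from suppliers, supply shifts: qs = 2(p − 28.5) + 180.
New equilibrium: buyers pay $43, suppliers receive $14.5, q = 209. (Wedge: pb − ps = 28.5.)
Revenue = t · Q = 28.5 · 209 = $5956.5.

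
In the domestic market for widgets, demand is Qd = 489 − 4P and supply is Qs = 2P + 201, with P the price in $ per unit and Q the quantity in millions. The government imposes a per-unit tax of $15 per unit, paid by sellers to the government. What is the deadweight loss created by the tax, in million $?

Before the tax: set 489 − 4P = 2P + 201 → P* = $48, Q* = 297.
With the tax collected from sellers, supply shifts: Qs = 2(P − 15) + 201.
Solving gives Q = 277 with consumers paying $53 and sellers receiving $38 (the $15 wedge).
Quantity falls by |ΔQ| = |297 − 277| = 20.
DWL = ½ · t · |ΔQ| = ½ · 15 · 20 = $150.

Deadweight loss = $150 million.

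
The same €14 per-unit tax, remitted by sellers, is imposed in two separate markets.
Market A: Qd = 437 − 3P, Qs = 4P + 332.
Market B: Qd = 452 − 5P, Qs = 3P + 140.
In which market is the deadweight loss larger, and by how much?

Market A: pre-tax P* = €15, Q* = 392; post-tax Q = 368; deadweight loss = €168.
Market B: pre-tax P* = €39, Q* = 257; post-tax Q = 230.75; deadweight loss = €183.75.
Difference: €168 vs €183.75 → market B is larger by €15.75.

Market B, by €15.75.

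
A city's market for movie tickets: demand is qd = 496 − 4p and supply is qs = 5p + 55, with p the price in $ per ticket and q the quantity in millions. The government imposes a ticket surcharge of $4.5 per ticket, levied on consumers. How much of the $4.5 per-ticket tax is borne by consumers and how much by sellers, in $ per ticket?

Without the tax, 496 − 4p = 5p + 55 gives 9p = 441, so p* = $49 and q* = 300.
With the tax collected from consumers, demand (in seller-price terms) shifts: qd = 496 − 4(p + 4.5).
New equilibrium: consumers pay $51.5, sellers receive $47, q = 290. (Wedge: pb − ps = 4.5.)
Burden on consumers: $2.5; on sellers: $2. (They sum to $4.5.)

Consumers bear $2.5 per ticket; sellers bear $2 per ticket.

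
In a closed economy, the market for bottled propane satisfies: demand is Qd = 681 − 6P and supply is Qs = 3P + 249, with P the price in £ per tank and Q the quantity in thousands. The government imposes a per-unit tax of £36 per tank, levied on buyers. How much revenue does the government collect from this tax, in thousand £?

Before the tax: set 681 − 6P = 3P + 249 → P* = £48, Q* = 393.
With the tax collected from buyers, demand (in seller-price terms) shifts: Qd = 681 − 6(P + 36).
Solving gives Q = 321 with buyers paying £60 and suppliers receiving £24 (the £36 wedge).
Revenue = t · Q = 36 · 321 = £11556.

Tax revenue = £11556 thousand.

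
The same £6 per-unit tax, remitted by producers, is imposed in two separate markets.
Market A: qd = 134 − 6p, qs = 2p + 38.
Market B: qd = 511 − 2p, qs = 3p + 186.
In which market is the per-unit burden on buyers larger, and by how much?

Market B, by £2.1.

Market A: pre-tax p* = £12, q* = 62; post-tax q = 53; per-unit burden on buyers = £1.5.
Market B: pre-tax p* = £65, q* = 381; post-tax q = 373.8; per-unit burden on buyers = £3.6.
Difference: £1.5 vs £3.6 → market B is larger by £2.1.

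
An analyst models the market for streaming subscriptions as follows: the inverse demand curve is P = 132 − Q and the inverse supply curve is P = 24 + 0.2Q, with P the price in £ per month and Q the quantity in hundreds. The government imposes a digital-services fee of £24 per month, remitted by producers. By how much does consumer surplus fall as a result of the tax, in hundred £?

Consumer surplus falls by £1600 hundred.

Rewrite in direct form: Qd = 132 − P and Qs = 5P − 120.
Without the tax, 132 − P = 5P − 120 gives 6P = 252, so P* = £42 and Q* = 90.
With the tax collected from producers, supply shifts: Qs = 5(P − 24) − 120.
Solving gives Q = 70 with buyers paying £62 and producers receiving £38 (the £24 wedge).
ΔCS is the trapezoid between Q = 70 and Q = 90 of height £20: ½ · (90 + 70) · 20 = £1600.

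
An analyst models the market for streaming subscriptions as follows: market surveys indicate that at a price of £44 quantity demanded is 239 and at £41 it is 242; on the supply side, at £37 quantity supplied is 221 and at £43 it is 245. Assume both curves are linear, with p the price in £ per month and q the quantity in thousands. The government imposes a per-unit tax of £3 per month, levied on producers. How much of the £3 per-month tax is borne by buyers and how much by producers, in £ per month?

Buyers bear £2.4 per month; producers bear £0.6 per month.

Demand slope: (242 − 239)/(41 − 44) = -1, so qd = 283 − p.
Supply slope: (245 − 221)/(43 − 37) = 4, so qs = 4p + 73.
Before the tax: set 283 − p = 4p + 73 → p* = £42, q* = 241.
With the tax collected from producers, supply shifts: qs = 4(p − 3) + 73.
New equilibrium: buyers pay £44.4, producers receive £41.4, q = 238.6. (Wedge: pb − ps = 3.)
Burden on buyers: £2.4; on producers: £0.6. (They sum to £3.)
The less price-elastic side of the market bears the larger share of a per-unit tax.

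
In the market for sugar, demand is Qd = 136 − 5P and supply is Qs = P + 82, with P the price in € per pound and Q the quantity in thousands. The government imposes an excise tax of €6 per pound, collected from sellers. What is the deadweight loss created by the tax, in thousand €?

Without the tax, 136 − 5P = P + 82 gives 6P = 54, so P* = €9 and Q* = 91.
With the tax collected from sellers, supply shifts: Qs = (P − 6) + 82.
New equilibrium: buyers pay €10, sellers receive €4, Q = 86. (Wedge: Pb − Ps = 6.)
Quantity falls by |ΔQ| = |91 − 86| = 5.
DWL = ½ · t · |ΔQ| = ½ · 6 · 5 = €15.

Deadweight loss = €15 thousand.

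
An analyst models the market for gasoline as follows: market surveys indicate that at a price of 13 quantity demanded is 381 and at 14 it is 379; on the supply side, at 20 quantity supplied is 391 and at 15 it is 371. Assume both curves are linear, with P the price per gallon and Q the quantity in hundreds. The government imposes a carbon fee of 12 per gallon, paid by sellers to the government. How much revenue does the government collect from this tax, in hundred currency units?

Demand slope: (379 − 381)/(14 − 13) = -2, so Qd = 407 − 2P.
Supply slope: (371 − 391)/(15 − 20) = 4, so Qs = 4P + 311.
Without the tax, 407 − 2P = 4P + 311 gives 6P = 96, so P* = 16 and Q* = 375.
With the tax collected from sellers, supply shifts: Qs = 4(P − 12) + 311.
New equilibrium: consumers pay 24, sellers receive 12, Q = 359. (Wedge: Pb − Ps = 12.)
Revenue = t · Q = 12 · 359 = 4308.

Tax revenue = 4308 hundred.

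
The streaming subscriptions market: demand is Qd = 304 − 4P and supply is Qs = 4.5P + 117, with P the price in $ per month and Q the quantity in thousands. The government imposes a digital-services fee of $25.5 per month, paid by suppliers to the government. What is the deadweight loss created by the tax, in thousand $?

Deadweight loss = $688.5 thousand.

Without the tax, 304 − 4P = 4.5P + 117 gives 8.5P = 187, so P* = $22 and Q* = 216.
With the tax collected from suppliers, supply shifts: Qs = 4.5(P − 25.5) + 117.
Solving gives Q = 162 with buyers paying $35.5 and suppliers receiving $10 (the $25.5 wedge).
Quantity falls by |ΔQ| = |216 − 162| = 54.
DWL = ½ · t · |ΔQ| = ½ · 25.5 · 54 = $688.5.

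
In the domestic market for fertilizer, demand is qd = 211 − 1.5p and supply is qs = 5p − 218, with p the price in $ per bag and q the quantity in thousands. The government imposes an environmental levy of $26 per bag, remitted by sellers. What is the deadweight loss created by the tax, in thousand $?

Deadweight loss = $390 thousand.

Without the tax, 211 − 1.5p = 5p − 218 gives 6.5p = 429, so p* = $66 and q* = 112.
With the tax collected from sellers, supply shifts: qs = 5(p − 26) − 218.
New equilibrium: buyers pay $86, sellers receive $60, q = 82. (Wedge: pb − ps = 26.)
Quantity falls by |ΔQ| = |112 − 82| = 30.
DWL = ½ · t · |ΔQ| = ½ · 26 · 30 = $390.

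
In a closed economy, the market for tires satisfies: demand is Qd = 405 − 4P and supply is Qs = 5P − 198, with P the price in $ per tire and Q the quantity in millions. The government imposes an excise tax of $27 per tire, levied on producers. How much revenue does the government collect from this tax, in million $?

Tax revenue = $2079 million.

Before the tax: set 405 − 4P = 5P − 198 → P* = $67, Q* = 137.
With the tax collected from producers, supply shifts: Qs = 5(P − 27) − 198.
Solving gives Q = 77 with buyers paying $82 and producers receiving $55 (the $27 wedge).
Revenue = t · Q = 27 · 77 = $2079.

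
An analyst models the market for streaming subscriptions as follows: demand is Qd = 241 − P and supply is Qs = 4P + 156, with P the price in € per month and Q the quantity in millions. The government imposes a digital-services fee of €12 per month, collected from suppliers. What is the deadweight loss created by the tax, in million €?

Before the tax: set 241 − P = 4P + 156 → P* = €17, Q* = 224.
With the tax collected from suppliers, supply shifts: Qs = 4(P − 12) + 156.
Solving gives Q = 214.4 with consumers paying €26.6 and suppliers receiving €14.6 (the €12 wedge).
Quantity falls by |ΔQ| = |224 − 214.4| = 9.6.
DWL = ½ · t · |ΔQ| = ½ · 12 · 9.6 = €57.6.

Deadweight loss = €57.6 million.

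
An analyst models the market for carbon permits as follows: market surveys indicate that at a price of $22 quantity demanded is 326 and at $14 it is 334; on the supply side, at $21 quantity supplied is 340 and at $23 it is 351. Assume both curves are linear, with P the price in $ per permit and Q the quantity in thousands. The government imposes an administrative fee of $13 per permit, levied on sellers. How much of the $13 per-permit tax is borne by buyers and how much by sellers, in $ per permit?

Buyers bear $11 per permit; sellers bear $2 per permit.

Demand slope: (334 − 326)/(14 − 22) = -1, so Qd = 348 − P.
Supply slope: (351 − 340)/(23 − 21) = 5.5, so Qs = 5.5P + 224.5.
Without the tax, 348 − P = 5.5P + 224.5 gives 6.5P = 123.5, so P* = $19 and Q* = 329.
With the tax collected from sellers, supply shifts: Qs = 5.5(P − 13) + 224.5.
New equilibrium: buyers pay $30, sellers receive $17, Q = 318. (Wedge: Pb − Ps = 13.)
Burden on buyers: $11; on sellers: $2. (They sum to $13.)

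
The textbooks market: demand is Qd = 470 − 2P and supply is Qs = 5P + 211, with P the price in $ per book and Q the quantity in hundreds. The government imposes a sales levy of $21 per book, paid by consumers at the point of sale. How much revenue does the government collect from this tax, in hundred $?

Without the tax, 470 − 2P = 5P + 211 gives 7P = 259, so P* = $37 and Q* = 396.
With the tax collected from consumers, demand (in seller-price terms) shifts: Qd = 470 − 2(P + 21).
Solving gives Q = 366 with consumers paying $52 and suppliers receiving $31 (the $21 wedge).
Revenue = t · Q = 21 · 366 = $7686.

Tax revenue = $7686 hundred.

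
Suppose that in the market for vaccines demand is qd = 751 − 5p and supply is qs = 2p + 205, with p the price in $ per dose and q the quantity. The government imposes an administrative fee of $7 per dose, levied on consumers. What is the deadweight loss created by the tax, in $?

Deadweight loss = $35.

Before the tax: set 751 − 5p = 2p + 205 → p* = $78, q* = 361.
With the tax collected from consumers, demand (in seller-price terms) shifts: qd = 751 − 5(p + 7).
Solving gives q = 351 with consumers paying $80 and sellers receiving $73 (the $7 wedge).
Quantity falls by |ΔQ| = |361 − 351| = 10.
DWL = ½ · t · |ΔQ| = ½ · 7 · 10 = $35.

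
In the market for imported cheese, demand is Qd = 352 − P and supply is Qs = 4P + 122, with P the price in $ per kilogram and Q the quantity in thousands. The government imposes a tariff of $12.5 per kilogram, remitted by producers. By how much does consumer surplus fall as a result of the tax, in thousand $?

Without the tax, 352 − P = 4P + 122 gives 5P = 230, so P* = $46 and Q* = 306.
With the tax collected from producers, supply shifts: Qs = 4(P − 12.5) + 122.
Solving gives Q = 296 with buyers paying $56 and producers receiving $43.5 (the $12.5 wedge).
ΔCS is the trapezoid between Q = 296 and Q = 306 of height $10: ½ · (306 + 296) · 10 = $3010.

Consumer surplus falls by $3010 thousand.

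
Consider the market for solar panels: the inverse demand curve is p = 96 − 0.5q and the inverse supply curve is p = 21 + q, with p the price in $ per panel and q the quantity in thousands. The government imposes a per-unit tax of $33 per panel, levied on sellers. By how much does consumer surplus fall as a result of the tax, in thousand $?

Rewrite in direct form: qd = 192 − 2p and qs = p − 21.
Before the tax: set 192 − 2p = p − 21 → p* = $71, q* = 50.
With the tax collected from sellers, supply shifts: qs = (p − 33) − 21.
New equilibrium: buyers pay $82, sellers receive $49, q = 28. (Wedge: pb − ps = 33.)
ΔCS is the trapezoid between Q = 28 and Q = 50 of height $11: ½ · (50 + 28) · 11 = $429.

Consumer surplus falls by $429 thousand.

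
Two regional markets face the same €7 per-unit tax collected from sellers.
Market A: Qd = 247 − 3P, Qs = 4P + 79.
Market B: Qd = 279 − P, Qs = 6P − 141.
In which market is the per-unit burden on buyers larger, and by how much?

Market B, by €2.

Market A: pre-tax P* = €24, Q* = 175; post-tax Q = 163; per-unit burden on buyers = €4.
Market B: pre-tax P* = €60, Q* = 219; post-tax Q = 213; per-unit burden on buyers = €6.
Difference: €4 vs €6 → market B is larger by €2.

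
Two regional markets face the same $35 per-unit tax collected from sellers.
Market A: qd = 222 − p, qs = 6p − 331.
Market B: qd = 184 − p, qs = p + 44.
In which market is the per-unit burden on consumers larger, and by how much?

Market A, by $12.5.

Market A: pre-tax p* = $79, q* = 143; post-tax q = 113; per-unit burden on consumers = $30.
Market B: pre-tax p* = $70, q* = 114; post-tax q = 96.5; per-unit burden on consumers = $17.5.
Difference: $30 vs $17.5 → market A is larger by $12.5.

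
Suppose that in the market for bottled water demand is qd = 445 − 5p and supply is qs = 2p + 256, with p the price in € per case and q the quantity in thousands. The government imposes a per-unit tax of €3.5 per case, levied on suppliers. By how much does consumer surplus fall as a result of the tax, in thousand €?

Consumer surplus falls by €307.5 thousand.

Without the tax, 445 − 5p = 2p + 256 gives 7p = 189, so p* = €27 and q* = 310.
With the tax collected from suppliers, supply shifts: qs = 2(p − 3.5) + 256.
New equilibrium: consumers pay €28, suppliers receive €24.5, q = 305. (Wedge: pb − ps = 3.5.)
ΔCS is the trapezoid between Q = 305 and Q = 310 of height €1: ½ · (310 + 305) · 1 = €307.5.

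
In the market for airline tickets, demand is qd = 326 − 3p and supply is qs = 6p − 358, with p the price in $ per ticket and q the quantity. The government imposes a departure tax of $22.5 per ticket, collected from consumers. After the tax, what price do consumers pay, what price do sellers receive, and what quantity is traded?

Before the tax: set 326 − 3p = 6p − 358 → p* = $76, q* = 98.
With the tax collected from consumers, demand (in seller-price terms) shifts: qd = 326 − 3(p + 22.5).
Solving gives q = 53 with consumers paying $91 and sellers receiving $68.5 (the $22.5 wedge).

Consumers pay $91; sellers receive $68.5; quantity = 53.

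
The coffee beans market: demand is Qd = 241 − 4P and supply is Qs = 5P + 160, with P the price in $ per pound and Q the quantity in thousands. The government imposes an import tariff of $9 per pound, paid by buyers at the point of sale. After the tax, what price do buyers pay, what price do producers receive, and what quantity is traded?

Before the tax: set 241 − 4P = 5P + 160 → P* = $9, Q* = 205.
With the tax collected from buyers, demand (in seller-price terms) shifts: Qd = 241 − 4(P + 9).
New equilibrium: buyers pay $14, producers receive $5, Q = 185. (Wedge: Pb − Ps = 9.)
The less price-elastic side of the market bears the larger share of a per-unit tax.

Buyers pay $14; producers receive $5; quantity = 185.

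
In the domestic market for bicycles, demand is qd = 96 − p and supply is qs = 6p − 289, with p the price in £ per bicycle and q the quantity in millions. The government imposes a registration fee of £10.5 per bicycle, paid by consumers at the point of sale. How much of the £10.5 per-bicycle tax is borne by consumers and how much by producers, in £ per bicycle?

Without the tax, 96 − p = 6p − 289 gives 7p = 385, so p* = £55 and q* = 41.
With the tax collected from consumers, demand (in seller-price terms) shifts: qd = 96 − (p + 10.5).
Solving gives q = 32 with consumers paying £64 and producers receiving £53.5 (the £10.5 wedge).
Burden on consumers: £9; on producers: £1.5. (They sum to £10.5.)

Consumers bear £9 per bicycle; producers bear £1.5 per bicycle.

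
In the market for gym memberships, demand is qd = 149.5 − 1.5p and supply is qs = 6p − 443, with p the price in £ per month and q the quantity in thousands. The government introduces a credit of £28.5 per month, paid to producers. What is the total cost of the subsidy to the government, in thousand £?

Government outlay = £1858.2 thousand.

Before the subsidy: set 149.5 − 1.5p = 6p − 443 → p* = £79, q* = 31.
With a per-unit subsidy paid to producers, each receives p + 28.5 per unit sold, so supply becomes qs = 6(p + 28.5) − 443.
New equilibrium: consumers pay £56.2, producers receive £84.7, q = 65.2. (Wedge: pb − ps = −28.5.)
Outlay = t · Q = 28.5 · 65.2 = £1858.2.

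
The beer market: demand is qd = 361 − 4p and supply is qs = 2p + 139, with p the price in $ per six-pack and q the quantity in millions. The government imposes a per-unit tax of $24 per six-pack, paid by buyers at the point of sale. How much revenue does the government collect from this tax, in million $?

Before the tax: set 361 − 4p = 2p + 139 → p* = $37, q* = 213.
With the tax collected from buyers, demand (in seller-price terms) shifts: qd = 361 − 4(p + 24).
Solving gives q = 181 with buyers paying $45 and suppliers receiving $21 (the $24 wedge).
Revenue = t · Q = 24 · 181 = $4344.

Tax revenue = $4344 million.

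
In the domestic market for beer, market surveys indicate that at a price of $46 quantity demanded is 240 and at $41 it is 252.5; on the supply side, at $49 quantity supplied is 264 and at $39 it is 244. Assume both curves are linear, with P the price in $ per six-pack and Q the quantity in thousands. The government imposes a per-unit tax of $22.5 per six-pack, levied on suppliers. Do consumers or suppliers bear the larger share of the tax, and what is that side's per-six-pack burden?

Demand slope: (252.5 − 240)/(41 − 46) = -2.5, so Qd = 355 − 2.5P.
Supply slope: (244 − 264)/(39 − 49) = 2, so Qs = 2P + 166.
Before the tax: set 355 − 2.5P = 2P + 166 → P* = $42, Q* = 250.
With the tax collected from suppliers, supply shifts: Qs = 2(P − 22.5) + 166.
Solving gives Q = 225 with consumers paying $52 and suppliers receiving $29.5 (the $22.5 wedge).
Per-six-pack burden: consumers $10, suppliers $12.5.
Suppliers take the larger share because supply is less price-elastic here (demand slope 2.5 vs supply slope 2).
The less price-elastic side of the market bears the larger share of a per-unit tax.

Suppliers bear the larger share: $12.5 per six-pack.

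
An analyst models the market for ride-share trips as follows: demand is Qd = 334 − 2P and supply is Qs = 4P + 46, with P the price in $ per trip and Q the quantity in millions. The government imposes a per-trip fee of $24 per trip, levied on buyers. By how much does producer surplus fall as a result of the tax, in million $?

Before the tax: set 334 − 2P = 4P + 46 → P* = $48, Q* = 238.
With the tax collected from buyers, demand (in seller-price terms) shifts: Qd = 334 − 2(P + 24).
New equilibrium: buyers pay $64, sellers receive $40, Q = 206. (Wedge: Pb − Ps = 24.)
ΔPS is the trapezoid between Q = 206 and Q = 238 of height $8: ½ · (238 + 206) · 8 = $1776.

Producer surplus falls by $1776 million.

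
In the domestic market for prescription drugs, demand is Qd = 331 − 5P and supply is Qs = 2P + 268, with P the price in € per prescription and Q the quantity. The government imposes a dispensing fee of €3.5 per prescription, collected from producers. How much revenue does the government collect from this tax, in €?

Tax revenue = €983.5.

Without the tax, 331 − 5P = 2P + 268 gives 7P = 63, so P* = €9 and Q* = 286.
With the tax collected from producers, supply shifts: Qs = 2(P − 3.5) + 268.
New equilibrium: consumers pay €10, producers receive €6.5, Q = 281. (Wedge: Pb − Ps = 3.5.)
Revenue = t · Q = 3.5 · 281 = €983.5.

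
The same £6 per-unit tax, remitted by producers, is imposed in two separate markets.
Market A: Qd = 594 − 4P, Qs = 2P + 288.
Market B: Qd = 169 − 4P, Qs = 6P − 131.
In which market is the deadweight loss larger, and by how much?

Market B, by £19.2.

Market A: pre-tax P* = £51, Q* = 390; post-tax Q = 382; deadweight loss = £24.
Market B: pre-tax P* = £30, Q* = 49; post-tax Q = 34.6; deadweight loss = £43.2.
Difference: £24 vs £43.2 → market B is larger by £19.2.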